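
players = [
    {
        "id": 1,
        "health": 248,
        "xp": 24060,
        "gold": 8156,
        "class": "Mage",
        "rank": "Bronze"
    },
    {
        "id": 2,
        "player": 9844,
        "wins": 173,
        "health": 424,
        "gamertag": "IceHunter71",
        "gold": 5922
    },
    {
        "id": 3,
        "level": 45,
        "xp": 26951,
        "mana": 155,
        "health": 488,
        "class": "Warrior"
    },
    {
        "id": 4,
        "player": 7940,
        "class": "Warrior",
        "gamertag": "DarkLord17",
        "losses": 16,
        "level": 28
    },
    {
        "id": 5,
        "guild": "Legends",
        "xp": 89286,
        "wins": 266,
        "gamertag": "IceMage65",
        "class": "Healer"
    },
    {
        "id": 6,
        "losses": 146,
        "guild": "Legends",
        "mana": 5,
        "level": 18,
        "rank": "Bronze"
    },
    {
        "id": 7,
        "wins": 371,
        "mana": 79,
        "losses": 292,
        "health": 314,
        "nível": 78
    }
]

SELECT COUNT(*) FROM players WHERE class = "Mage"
1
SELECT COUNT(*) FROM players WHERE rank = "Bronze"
2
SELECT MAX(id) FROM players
7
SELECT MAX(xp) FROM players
89286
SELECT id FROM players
[1, 2, 3, 4, 5, 6, 7]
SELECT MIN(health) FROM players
248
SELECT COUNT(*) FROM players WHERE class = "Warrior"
2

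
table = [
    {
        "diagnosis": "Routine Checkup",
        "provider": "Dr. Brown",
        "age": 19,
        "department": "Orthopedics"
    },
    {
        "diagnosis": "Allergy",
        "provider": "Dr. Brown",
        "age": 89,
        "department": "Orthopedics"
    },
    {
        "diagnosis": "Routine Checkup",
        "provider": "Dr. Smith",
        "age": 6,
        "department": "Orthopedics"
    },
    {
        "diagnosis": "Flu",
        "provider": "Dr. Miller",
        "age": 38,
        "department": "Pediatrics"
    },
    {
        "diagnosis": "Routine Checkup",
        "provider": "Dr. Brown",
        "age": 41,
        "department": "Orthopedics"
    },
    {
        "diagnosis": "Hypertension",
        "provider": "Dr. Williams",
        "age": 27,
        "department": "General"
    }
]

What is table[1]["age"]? 89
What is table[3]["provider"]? "Dr. Miller"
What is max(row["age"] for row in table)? 89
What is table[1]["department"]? "Orthopedics"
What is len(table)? 6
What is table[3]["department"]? "Pediatrics"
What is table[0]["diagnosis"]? "Routine Checkup"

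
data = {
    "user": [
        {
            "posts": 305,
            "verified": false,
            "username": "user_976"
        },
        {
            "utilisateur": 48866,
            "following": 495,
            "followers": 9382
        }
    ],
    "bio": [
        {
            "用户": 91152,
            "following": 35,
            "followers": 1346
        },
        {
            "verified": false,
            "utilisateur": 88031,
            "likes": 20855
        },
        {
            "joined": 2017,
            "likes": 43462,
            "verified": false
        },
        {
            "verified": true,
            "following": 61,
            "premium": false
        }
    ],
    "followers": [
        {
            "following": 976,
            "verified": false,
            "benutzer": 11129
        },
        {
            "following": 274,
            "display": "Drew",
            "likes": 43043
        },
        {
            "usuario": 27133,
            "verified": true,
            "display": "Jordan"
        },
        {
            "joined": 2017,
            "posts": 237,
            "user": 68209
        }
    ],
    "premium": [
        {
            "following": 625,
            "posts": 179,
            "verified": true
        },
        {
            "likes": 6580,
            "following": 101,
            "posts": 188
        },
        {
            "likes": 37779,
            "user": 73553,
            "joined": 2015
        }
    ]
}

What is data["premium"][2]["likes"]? 37779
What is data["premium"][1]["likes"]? 6580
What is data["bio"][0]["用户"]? 91152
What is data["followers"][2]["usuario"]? 27133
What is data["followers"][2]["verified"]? True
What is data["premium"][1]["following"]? 101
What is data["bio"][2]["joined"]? 2017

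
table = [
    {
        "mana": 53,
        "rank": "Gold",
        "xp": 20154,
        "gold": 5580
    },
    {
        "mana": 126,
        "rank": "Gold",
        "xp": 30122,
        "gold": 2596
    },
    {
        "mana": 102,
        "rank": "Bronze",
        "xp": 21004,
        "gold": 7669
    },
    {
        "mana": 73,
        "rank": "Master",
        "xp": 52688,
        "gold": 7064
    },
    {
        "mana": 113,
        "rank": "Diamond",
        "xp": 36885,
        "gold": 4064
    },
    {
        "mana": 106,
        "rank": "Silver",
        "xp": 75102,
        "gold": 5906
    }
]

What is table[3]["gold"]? 7064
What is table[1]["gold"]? 2596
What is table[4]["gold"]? 4064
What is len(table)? 6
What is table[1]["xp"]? 30122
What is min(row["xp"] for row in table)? 20154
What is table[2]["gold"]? 7669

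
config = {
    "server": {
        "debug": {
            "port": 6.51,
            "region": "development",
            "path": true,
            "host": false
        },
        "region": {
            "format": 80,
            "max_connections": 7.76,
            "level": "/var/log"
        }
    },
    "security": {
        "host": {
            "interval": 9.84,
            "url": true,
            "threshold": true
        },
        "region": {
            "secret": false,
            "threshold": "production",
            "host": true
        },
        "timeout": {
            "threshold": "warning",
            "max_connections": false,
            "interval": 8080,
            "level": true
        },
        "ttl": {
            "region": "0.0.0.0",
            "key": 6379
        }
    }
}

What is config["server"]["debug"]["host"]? False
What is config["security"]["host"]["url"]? True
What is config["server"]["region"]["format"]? 80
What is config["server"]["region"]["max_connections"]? 7.76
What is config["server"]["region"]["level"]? "/var/log"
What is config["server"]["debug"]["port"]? 6.51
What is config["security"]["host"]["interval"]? 9.84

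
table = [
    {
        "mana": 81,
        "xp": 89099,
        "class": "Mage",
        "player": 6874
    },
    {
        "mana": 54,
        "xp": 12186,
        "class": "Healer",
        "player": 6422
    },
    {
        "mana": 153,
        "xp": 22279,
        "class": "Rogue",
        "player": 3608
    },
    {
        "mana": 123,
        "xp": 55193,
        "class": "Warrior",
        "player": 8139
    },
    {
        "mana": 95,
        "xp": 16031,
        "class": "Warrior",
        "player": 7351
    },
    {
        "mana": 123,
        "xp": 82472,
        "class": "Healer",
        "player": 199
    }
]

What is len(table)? 6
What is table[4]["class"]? "Warrior"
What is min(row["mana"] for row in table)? 54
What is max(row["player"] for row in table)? 8139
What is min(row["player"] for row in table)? 199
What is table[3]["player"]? 8139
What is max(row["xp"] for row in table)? 89099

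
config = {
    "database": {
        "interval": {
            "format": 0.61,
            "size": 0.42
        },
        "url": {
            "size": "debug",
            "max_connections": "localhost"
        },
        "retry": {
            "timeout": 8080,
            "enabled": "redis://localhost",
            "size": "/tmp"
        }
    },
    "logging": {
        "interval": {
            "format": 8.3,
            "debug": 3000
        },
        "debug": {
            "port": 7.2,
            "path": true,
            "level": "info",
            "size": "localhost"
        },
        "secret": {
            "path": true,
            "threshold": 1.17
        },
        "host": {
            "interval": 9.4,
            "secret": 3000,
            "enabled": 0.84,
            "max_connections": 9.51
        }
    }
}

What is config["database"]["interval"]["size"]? 0.42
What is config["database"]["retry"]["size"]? "/tmp"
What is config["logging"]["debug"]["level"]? "info"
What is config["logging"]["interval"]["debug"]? 3000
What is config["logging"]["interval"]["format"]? 8.3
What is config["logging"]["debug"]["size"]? "localhost"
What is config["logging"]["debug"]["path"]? True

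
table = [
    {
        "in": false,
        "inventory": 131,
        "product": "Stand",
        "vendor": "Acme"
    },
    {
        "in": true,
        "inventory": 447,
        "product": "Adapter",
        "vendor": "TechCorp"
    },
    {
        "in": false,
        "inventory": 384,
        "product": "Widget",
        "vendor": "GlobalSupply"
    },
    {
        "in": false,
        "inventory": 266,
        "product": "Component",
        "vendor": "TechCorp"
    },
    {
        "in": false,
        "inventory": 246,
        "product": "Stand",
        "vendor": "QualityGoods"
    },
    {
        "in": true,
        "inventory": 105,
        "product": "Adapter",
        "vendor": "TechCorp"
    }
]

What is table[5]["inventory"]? 105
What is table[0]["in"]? False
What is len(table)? 6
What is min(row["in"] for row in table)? False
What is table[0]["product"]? "Stand"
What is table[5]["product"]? "Adapter"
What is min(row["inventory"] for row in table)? 105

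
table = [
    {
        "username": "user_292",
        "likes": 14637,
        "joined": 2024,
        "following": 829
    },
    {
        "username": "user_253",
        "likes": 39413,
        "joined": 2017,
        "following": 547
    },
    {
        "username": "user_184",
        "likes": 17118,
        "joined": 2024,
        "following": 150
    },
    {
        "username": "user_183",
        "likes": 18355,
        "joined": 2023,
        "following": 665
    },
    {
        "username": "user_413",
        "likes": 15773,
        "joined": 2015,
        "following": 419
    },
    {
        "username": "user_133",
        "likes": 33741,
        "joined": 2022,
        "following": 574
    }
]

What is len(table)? 6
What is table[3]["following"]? 665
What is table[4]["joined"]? 2015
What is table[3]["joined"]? 2023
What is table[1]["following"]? 547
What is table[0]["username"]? "user_292"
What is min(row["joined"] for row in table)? 2015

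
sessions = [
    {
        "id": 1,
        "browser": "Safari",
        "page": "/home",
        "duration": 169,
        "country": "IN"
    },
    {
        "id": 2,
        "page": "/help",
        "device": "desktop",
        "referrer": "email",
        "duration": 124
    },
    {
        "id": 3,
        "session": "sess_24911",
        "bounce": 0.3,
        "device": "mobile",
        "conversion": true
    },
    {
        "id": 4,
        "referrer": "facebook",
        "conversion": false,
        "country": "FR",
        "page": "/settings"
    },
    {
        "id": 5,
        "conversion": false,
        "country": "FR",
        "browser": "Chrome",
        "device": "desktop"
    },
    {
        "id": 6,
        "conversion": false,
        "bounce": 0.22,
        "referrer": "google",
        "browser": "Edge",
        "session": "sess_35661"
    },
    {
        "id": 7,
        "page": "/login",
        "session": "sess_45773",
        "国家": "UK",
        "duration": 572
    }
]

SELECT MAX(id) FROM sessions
7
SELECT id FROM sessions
[1, 2, 3, 4, 5, 6, 7]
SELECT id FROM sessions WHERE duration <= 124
[2]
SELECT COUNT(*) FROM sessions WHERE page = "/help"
1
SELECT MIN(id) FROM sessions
1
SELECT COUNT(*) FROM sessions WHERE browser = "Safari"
1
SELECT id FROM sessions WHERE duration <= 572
[1, 2, 7]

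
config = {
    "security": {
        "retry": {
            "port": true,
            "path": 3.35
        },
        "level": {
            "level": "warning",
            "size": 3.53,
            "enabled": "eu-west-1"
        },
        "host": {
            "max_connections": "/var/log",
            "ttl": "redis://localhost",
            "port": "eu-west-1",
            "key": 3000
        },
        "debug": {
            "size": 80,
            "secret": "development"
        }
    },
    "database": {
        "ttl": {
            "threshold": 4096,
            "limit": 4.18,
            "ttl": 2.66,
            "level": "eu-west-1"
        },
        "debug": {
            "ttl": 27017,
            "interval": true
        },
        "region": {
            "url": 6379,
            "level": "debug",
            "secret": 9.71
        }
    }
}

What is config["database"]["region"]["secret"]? 9.71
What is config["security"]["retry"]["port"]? True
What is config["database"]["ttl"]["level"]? "eu-west-1"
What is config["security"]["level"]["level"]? "warning"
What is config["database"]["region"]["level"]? "debug"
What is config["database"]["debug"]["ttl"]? 27017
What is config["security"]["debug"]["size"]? 80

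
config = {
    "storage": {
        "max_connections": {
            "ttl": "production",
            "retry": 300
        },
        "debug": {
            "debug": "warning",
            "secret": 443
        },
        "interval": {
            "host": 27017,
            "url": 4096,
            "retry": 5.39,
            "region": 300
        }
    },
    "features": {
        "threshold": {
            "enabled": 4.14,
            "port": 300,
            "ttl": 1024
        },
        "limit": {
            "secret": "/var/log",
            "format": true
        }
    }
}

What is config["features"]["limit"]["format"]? True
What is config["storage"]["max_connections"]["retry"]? 300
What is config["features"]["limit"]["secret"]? "/var/log"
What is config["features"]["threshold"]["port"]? 300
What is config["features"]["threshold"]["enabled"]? 4.14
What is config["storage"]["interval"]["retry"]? 5.39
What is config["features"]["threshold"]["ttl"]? 1024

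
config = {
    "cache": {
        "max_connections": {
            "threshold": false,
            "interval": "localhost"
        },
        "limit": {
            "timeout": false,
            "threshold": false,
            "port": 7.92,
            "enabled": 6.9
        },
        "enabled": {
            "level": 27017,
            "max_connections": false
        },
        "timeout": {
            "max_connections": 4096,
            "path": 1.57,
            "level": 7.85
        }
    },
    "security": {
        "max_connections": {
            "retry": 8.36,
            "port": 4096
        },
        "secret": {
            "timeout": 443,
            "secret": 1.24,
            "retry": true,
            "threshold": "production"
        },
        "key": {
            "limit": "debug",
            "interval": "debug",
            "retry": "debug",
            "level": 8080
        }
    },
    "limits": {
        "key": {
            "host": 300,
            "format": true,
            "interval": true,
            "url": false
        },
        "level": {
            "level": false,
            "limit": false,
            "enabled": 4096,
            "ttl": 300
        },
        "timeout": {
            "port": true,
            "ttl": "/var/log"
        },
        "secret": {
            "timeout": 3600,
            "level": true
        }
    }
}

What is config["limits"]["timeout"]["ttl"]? "/var/log"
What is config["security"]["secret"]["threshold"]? "production"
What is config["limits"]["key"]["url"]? False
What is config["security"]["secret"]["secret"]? 1.24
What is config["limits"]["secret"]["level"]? True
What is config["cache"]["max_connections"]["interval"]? "localhost"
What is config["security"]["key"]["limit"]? "debug"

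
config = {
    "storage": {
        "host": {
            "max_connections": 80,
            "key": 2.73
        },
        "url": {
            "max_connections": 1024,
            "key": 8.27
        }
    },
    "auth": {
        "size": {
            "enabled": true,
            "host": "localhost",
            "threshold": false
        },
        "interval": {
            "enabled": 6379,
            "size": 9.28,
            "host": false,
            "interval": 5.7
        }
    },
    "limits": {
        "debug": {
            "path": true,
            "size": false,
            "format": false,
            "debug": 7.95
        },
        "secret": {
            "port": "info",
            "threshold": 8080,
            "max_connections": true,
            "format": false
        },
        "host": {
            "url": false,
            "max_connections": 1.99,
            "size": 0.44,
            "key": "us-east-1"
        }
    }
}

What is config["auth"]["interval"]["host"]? False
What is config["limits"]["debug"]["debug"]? 7.95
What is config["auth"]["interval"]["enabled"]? 6379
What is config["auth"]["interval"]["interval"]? 5.7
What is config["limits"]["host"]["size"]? 0.44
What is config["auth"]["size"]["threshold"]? False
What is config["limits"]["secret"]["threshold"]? 8080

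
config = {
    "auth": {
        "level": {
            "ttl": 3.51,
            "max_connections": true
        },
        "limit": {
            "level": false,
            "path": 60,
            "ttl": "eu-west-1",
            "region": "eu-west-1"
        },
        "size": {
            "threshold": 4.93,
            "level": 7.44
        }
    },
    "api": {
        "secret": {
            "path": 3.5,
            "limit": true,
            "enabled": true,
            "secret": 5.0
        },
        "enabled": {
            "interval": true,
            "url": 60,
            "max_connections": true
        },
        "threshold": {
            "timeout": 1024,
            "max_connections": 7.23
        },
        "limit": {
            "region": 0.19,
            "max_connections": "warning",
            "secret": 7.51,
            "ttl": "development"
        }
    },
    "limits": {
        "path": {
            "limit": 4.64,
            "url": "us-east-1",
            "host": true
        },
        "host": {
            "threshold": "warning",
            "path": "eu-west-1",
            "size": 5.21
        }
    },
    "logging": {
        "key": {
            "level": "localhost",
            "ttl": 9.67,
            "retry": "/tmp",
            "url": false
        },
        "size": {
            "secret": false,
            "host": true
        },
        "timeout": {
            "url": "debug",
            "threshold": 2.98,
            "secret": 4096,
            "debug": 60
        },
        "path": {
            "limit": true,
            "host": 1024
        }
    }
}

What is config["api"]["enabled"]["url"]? 60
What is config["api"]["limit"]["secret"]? 7.51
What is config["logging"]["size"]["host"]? True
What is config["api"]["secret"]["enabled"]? True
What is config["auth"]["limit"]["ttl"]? "eu-west-1"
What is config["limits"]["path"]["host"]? True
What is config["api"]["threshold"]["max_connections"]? 7.23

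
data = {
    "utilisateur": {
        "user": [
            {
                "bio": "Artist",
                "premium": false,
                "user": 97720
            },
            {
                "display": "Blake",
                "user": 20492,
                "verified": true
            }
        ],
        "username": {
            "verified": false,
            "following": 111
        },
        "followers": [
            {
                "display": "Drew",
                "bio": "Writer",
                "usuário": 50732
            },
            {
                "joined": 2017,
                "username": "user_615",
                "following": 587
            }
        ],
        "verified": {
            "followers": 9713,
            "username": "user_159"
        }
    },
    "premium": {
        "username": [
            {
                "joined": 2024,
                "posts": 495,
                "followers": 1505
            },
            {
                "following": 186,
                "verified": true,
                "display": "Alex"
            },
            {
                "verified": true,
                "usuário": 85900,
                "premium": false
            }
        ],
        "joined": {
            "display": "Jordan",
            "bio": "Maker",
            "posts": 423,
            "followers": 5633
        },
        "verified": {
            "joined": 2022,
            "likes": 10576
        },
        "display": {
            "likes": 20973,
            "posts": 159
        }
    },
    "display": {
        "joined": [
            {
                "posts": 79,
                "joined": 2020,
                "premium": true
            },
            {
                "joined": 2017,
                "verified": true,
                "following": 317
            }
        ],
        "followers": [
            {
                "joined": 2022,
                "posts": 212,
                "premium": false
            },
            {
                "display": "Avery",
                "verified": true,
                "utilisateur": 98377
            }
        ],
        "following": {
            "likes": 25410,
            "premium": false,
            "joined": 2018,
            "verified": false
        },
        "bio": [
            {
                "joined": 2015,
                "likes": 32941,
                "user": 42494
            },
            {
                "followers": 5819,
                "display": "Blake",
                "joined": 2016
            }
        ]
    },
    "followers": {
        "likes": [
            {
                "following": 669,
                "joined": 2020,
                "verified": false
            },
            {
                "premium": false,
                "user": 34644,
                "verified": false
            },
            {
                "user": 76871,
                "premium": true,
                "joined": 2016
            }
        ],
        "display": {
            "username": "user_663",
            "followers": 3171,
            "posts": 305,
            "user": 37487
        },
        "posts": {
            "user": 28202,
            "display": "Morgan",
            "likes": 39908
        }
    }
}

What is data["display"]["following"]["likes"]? 25410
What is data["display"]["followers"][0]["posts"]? 212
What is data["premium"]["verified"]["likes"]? 10576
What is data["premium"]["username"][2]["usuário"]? 85900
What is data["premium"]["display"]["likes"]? 20973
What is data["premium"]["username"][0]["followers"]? 1505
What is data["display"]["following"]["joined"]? 2018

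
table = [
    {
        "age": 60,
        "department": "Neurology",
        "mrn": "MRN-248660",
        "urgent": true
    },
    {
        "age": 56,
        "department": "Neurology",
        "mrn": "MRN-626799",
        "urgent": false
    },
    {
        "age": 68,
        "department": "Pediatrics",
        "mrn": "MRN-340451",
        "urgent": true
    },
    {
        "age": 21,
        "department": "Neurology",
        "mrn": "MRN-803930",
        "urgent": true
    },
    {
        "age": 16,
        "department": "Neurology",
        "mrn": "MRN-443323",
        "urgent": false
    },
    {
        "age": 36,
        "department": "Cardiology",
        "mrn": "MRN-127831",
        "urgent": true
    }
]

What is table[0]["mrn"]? "MRN-248660"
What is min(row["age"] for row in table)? 16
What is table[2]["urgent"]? True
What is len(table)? 6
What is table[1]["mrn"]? "MRN-626799"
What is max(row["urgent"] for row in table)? True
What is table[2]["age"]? 68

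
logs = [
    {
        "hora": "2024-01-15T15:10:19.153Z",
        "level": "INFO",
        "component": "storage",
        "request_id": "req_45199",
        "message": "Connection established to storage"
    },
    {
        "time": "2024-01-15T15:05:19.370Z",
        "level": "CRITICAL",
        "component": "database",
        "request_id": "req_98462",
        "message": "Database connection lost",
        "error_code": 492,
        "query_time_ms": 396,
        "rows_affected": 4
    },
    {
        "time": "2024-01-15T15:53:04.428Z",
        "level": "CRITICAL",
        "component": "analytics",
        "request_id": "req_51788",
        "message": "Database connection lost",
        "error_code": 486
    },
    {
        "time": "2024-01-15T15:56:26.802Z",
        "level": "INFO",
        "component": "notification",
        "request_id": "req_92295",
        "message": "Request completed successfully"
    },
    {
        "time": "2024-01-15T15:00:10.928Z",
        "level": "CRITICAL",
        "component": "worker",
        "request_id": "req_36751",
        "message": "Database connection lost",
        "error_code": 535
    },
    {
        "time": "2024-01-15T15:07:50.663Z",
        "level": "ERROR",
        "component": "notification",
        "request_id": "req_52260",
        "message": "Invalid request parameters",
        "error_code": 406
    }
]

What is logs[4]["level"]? "CRITICAL"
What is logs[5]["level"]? "ERROR"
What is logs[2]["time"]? "2024-01-15T15:53:04.428Z"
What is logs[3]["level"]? "INFO"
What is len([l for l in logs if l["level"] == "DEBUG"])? 0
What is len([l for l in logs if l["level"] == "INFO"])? 2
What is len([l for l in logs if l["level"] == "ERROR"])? 1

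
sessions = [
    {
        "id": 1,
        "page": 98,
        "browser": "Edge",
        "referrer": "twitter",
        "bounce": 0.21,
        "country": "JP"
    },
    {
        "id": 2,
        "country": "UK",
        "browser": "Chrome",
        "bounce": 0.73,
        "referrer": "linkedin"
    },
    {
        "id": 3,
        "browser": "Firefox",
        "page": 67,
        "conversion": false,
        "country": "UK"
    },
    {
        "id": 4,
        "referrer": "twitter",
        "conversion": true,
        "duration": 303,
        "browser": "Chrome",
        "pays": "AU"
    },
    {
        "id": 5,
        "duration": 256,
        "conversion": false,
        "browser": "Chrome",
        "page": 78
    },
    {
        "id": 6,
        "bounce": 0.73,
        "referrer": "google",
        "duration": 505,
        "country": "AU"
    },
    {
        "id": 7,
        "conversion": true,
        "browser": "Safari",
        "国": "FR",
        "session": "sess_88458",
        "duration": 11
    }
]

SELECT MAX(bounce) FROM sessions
0.73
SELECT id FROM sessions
[1, 2, 3, 4, 5, 6, 7]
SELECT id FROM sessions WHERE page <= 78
[3, 5]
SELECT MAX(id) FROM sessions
7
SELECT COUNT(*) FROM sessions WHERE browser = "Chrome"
3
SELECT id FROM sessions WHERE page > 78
[1]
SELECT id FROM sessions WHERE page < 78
[3]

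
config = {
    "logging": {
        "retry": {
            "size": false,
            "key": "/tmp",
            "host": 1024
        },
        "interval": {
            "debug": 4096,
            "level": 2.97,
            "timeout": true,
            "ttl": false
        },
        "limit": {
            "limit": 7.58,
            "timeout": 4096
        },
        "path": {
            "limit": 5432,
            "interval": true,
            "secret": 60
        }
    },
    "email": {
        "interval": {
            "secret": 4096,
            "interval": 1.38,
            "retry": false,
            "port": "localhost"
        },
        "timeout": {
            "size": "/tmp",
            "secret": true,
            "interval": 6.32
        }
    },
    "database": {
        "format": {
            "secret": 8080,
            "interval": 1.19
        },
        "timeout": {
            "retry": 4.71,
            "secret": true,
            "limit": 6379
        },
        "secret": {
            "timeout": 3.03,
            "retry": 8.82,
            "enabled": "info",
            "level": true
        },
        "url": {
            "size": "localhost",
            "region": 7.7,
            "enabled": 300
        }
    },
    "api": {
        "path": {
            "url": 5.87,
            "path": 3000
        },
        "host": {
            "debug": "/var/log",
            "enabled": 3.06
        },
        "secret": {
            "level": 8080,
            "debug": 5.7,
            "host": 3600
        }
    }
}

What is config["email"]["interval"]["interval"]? 1.38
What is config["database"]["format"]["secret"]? 8080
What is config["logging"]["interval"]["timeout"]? True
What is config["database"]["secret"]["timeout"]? 3.03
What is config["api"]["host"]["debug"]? "/var/log"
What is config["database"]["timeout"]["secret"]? True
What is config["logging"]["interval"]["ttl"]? False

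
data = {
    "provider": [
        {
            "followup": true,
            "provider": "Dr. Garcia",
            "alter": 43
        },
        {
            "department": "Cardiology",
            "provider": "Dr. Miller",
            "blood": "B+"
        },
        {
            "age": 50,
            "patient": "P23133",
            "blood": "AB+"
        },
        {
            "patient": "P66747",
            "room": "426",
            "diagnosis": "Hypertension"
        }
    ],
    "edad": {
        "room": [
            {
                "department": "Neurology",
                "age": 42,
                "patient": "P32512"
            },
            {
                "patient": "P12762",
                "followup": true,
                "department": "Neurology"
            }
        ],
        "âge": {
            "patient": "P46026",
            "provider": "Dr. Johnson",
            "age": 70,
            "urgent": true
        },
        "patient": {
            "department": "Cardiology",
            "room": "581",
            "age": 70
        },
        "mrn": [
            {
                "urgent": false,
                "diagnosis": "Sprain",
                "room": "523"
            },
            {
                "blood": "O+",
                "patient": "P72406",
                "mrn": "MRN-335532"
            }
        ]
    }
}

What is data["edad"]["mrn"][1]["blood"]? "O+"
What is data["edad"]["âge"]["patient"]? "P46026"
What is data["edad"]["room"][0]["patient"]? "P32512"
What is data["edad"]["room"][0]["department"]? "Neurology"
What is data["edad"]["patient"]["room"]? "581"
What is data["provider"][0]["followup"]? True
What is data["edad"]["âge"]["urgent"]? True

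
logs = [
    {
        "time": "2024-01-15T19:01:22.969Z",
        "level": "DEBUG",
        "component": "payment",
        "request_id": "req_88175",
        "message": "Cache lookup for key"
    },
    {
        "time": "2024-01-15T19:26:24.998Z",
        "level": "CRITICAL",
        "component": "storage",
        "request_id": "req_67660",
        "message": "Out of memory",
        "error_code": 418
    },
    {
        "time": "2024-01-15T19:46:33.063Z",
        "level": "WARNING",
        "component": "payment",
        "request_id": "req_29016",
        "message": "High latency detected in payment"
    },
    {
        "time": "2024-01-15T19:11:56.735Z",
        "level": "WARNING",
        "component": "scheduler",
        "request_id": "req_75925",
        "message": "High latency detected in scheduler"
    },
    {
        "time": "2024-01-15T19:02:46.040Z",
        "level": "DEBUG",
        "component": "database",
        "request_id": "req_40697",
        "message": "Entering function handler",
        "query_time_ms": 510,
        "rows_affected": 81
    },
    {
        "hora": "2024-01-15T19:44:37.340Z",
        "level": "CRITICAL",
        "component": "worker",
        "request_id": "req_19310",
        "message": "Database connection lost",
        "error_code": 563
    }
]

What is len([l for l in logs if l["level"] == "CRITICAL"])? 2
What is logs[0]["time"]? "2024-01-15T19:01:22.969Z"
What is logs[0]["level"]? "DEBUG"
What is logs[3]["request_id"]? "req_75925"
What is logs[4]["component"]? "database"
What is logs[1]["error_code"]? 418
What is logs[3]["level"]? "WARNING"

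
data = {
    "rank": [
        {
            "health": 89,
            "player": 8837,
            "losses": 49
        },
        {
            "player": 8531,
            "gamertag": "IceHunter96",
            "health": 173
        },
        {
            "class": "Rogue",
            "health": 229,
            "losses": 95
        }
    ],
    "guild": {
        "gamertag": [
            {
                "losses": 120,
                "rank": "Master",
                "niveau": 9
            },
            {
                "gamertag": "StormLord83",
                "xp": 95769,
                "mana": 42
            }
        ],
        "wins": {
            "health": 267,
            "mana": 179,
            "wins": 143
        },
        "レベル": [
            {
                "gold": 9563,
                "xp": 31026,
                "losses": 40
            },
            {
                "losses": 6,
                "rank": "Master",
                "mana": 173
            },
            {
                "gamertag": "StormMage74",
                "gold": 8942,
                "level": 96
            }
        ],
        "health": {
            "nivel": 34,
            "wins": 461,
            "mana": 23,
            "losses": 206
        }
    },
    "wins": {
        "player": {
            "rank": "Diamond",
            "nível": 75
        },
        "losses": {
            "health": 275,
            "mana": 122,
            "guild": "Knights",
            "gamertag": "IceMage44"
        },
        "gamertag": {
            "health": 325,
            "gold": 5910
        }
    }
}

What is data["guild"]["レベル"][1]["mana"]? 173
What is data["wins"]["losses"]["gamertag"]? "IceMage44"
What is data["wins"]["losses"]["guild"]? "Knights"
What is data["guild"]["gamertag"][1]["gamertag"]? "StormLord83"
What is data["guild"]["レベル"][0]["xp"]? 31026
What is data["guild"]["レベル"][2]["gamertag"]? "StormMage74"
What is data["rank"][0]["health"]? 89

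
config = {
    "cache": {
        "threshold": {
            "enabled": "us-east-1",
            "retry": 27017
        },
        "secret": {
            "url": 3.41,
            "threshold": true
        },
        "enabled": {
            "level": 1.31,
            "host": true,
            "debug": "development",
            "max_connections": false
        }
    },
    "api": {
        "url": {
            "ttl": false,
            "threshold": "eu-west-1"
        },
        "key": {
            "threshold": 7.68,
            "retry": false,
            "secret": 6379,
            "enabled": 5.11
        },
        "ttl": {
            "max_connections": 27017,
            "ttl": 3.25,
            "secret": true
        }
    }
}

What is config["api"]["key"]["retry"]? False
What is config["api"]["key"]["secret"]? 6379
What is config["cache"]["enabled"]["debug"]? "development"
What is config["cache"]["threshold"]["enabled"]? "us-east-1"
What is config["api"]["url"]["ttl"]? False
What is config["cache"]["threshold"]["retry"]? 27017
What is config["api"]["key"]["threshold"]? 7.68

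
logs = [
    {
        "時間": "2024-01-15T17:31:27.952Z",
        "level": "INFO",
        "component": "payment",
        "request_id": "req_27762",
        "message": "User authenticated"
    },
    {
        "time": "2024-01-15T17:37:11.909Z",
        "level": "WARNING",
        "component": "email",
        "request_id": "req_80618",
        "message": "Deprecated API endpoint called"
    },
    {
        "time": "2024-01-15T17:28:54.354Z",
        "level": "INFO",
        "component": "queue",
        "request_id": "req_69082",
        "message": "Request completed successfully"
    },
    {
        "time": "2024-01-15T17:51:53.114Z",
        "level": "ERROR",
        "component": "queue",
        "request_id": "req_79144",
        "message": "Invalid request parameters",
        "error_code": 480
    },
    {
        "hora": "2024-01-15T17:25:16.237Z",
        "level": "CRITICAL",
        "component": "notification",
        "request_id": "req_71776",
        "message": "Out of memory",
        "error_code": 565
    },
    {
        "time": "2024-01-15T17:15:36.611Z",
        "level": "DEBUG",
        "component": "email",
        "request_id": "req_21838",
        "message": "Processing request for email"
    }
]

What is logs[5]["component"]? "email"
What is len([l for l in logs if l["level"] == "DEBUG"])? 1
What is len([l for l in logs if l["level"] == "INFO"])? 2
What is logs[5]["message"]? "Processing request for email"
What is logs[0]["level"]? "INFO"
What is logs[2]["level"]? "INFO"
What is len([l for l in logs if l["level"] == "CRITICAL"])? 1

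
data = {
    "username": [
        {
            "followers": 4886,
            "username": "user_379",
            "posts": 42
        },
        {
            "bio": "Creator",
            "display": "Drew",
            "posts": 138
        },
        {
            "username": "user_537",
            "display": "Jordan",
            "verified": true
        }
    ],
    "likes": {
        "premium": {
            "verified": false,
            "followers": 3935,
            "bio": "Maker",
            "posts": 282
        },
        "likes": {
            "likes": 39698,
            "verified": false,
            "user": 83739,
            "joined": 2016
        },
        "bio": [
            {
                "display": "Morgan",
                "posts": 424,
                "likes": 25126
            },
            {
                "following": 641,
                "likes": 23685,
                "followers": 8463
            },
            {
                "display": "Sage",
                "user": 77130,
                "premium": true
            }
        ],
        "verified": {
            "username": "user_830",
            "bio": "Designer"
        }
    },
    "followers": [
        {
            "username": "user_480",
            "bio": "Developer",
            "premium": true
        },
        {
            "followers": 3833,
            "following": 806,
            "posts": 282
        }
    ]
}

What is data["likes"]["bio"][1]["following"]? 641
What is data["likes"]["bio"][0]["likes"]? 25126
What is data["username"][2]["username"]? "user_537"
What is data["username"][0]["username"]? "user_379"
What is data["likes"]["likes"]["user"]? 83739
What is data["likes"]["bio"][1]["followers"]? 8463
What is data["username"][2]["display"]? "Jordan"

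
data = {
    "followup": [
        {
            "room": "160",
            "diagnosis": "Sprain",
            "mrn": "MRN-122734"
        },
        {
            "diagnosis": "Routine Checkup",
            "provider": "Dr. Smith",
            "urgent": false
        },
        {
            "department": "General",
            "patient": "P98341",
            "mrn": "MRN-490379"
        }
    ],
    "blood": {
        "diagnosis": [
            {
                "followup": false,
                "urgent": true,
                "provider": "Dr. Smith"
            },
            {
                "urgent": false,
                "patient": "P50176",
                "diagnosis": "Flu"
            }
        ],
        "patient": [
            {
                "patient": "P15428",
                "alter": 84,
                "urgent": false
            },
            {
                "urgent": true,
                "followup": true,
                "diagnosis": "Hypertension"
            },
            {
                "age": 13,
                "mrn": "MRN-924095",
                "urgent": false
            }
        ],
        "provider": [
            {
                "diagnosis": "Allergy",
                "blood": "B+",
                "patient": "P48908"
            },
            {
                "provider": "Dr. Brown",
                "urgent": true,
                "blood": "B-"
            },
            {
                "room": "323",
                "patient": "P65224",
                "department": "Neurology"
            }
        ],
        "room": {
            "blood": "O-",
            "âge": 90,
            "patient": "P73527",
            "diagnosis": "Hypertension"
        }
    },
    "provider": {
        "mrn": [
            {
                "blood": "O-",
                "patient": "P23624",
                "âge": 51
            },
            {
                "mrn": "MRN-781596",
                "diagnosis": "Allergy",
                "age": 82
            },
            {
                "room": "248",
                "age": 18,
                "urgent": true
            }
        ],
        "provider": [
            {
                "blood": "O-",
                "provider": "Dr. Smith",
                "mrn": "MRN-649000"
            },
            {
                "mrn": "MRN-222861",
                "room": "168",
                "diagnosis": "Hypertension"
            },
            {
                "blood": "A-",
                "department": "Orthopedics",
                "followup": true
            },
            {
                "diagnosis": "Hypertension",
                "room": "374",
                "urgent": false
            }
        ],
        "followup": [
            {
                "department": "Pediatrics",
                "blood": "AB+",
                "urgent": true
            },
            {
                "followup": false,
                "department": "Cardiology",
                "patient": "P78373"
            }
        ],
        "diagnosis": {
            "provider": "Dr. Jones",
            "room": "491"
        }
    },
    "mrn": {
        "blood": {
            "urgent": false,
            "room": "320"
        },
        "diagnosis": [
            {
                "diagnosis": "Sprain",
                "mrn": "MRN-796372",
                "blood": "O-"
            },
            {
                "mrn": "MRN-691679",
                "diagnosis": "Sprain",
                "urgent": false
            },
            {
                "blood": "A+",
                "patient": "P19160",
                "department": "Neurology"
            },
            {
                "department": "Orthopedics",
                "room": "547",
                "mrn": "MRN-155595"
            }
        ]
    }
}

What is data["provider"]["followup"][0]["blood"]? "AB+"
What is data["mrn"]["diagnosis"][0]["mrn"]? "MRN-796372"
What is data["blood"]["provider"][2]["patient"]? "P65224"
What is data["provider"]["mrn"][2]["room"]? "248"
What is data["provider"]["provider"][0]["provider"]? "Dr. Smith"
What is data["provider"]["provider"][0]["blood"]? "O-"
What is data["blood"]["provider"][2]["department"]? "Neurology"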